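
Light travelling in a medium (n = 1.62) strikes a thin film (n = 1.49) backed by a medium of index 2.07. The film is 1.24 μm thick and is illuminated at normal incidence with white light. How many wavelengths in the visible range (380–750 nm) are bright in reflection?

5

Top surface (1.62 → 1.49): reflection off a lower-index medium gives no phase shift.
Ray reflecting at the bottom interface goes from n = 1.49 toward n = 2.07: a half-wave phase shift.
Exactly one π shift → a net half-wave offset.
For strong reflection here: 2 n t = (m + ½) λ.
λ = 2 n t / (m + ½) = 3695 / (m + ½) nm.
m=4: 821 nm (IR); m=5: 672 nm (visible); m=6: 568 nm (visible); m=7: 493 nm (visible); m=8: 435 nm (visible); m=9: 389 nm (visible); m=10: 352 nm (UV).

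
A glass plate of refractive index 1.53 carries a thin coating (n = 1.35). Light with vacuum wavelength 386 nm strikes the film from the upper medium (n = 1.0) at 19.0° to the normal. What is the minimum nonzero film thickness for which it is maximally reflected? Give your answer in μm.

0.147 μm

Ray reflecting at the top interface goes from n = 1.0 toward n = 1.35: a half-wave phase shift.
Bottom surface (1.35 → 1.53): reflection off a higher-index medium gives a half-wave phase shift.
Zero or two π shifts → no net half-wave offset.
So the condition for constructive reflection is 2 n t cos θ_r = m λ.
Snell's law: 1.0 sin 19.0° = 1.35 sin θ_r → sin θ_r = 0.241, cos θ_r = 0.970.
Minimum nonzero at m = 1: t = λ / (2 n cos θ_r) = 386 / (2 × 1.35 × 0.970) = 147 nm.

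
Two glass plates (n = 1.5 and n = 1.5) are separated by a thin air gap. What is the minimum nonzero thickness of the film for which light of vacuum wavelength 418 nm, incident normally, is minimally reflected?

At the upper boundary (n = 1.5 to n = 1.0) the reflected ray undergoes no phase shift.
At the lower boundary (n = 1.0 to n = 1.5) the reflected ray undergoes a half-wave phase shift.
Net: one phase inversion between the two reflected rays.
So the condition for destructive reflection is 2 n t = m λ.
Minimum nonzero at m = 1: t = λ / (2 n) = 418 / (2 × 1.0) = 209 nm.

209 nm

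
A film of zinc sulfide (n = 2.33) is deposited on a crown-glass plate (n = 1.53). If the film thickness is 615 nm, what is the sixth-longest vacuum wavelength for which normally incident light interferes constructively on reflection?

At the upper boundary (n = 1.0 to n = 2.33) the reflected ray undergoes a half-wave phase shift.
Bottom surface (2.33 → 1.53): reflection off a lower-index medium gives no phase shift.
The two reflections differ by half a wavelength.
For bright reflection here: 2 n t = (m + ½) λ.
λ = 2 n t / (m + ½). The sixth-longest wavelength is m = 5: λ = 2 × 2.33 × 615 / 5.50 = 521 nm.

521 nm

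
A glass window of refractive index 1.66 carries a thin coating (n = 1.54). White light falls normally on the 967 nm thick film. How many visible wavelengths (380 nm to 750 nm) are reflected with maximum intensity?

Top surface (1.0 → 1.54): reflection off a higher-index medium gives a half-wave phase shift.
At the lower boundary (n = 1.54 to n = 1.66) the reflected ray undergoes a half-wave phase shift.
Zero or two π shifts → no net half-wave offset.
With no net inversion, constructive interference in reflection requires 2 n t = m λ.
λ = 2 n t / m = 2978 / m nm.
m=3: 993 nm (IR); m=4: 745 nm (visible); m=5: 596 nm (visible); m=6: 496 nm (visible); m=7: 425 nm (visible); m=8: 372 nm (UV).

4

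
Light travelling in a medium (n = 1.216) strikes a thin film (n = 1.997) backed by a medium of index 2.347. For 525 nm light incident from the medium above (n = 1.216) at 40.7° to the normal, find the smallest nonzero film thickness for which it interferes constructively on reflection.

143 nm

Ray reflecting at the top interface goes from n = 1.216 toward n = 1.997: a half-wave phase shift.
At the lower boundary (n = 1.997 to n = 2.347) the reflected ray undergoes a half-wave phase shift.
Zero or two π shifts → no net half-wave offset.
With no net inversion, constructive interference in reflection requires 2 n t cos θ_r = m λ.
Snell's law: 1.216 sin 40.7° = 1.997 sin θ_r → sin θ_r = 0.397, cos θ_r = 0.918.
Minimum nonzero at m = 1: t = λ / (2 n cos θ_r) = 525 / (2 × 1.997 × 0.918) = 143 nm.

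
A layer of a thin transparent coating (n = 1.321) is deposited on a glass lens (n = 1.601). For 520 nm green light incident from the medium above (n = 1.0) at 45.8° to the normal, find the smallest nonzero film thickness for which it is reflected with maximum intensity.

234 nm

At the upper boundary (n = 1.0 to n = 1.321) the reflected ray undergoes a half-wave phase shift.
Bottom surface (1.321 → 1.601): reflection off a higher-index medium gives a half-wave phase shift.
The two reflections carry the same phase change, so no net offset.
With no net inversion, constructive interference in reflection requires 2 n t cos θ_r = m λ.
Snell's law: 1.0 sin 45.8° = 1.321 sin θ_r → sin θ_r = 0.543, cos θ_r = 0.840.
Minimum nonzero at m = 1: t = λ / (2 n cos θ_r) = 520 / (2 × 1.321 × 0.840) = 234 nm.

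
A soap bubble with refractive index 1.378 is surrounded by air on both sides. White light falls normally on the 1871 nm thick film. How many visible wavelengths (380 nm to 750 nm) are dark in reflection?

At the upper boundary (n = 1.0 to n = 1.378) the reflected ray undergoes a half-wave phase shift.
At the lower boundary (n = 1.378 to n = 1.0) the reflected ray undergoes no phase shift.
Exactly one π shift → a net half-wave offset.
With one net inversion, destructive interference in reflection requires 2 n t = m λ.
λ = 2 n t / m = 5156 / m nm.
m=6: 859 nm (IR); m=7: 737 nm (visible); m=8: 645 nm (visible); m=9: 573 nm (visible); m=10: 516 nm (visible); m=11: 469 nm (visible); m=12: 430 nm (visible); m=13: 397 nm (visible); m=14: 368 nm (UV).

7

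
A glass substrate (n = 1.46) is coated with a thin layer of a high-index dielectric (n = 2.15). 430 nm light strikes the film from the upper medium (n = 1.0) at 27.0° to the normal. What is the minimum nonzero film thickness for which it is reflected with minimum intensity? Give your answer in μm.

At the upper boundary (n = 1.0 to n = 2.15) the reflected ray undergoes a half-wave phase shift.
At the lower boundary (n = 2.15 to n = 1.46) the reflected ray undergoes no phase shift.
Exactly one π shift → a net half-wave offset.
So the condition for destructive reflection is 2 n t cos θ_r = m λ.
Snell's law: 1.0 sin 27.0° = 2.15 sin θ_r → sin θ_r = 0.211, cos θ_r = 0.977.
Minimum nonzero at m = 1: t = λ / (2 n cos θ_r) = 430 / (2 × 2.15 × 0.977) = 102 nm.

0.102 μm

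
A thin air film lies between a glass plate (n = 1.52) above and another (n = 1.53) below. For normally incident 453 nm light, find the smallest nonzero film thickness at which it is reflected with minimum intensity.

At the upper boundary (n = 1.52 to n = 1.0) the reflected ray undergoes no phase shift.
Bottom surface (1.0 → 1.53): reflection off a higher-index medium gives a half-wave phase shift.
Net: one phase inversion between the two reflected rays.
For weak reflection here: 2 n t = m λ.
Minimum nonzero at m = 1: t = λ / (2 n) = 453 / (2 × 1.0) = 227 nm.

227 nm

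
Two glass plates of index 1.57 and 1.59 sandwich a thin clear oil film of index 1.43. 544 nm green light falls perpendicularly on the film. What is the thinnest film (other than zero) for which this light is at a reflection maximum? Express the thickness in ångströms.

951 Å

At the upper boundary (n = 1.57 to n = 1.43) the reflected ray undergoes no phase shift.
At the lower boundary (n = 1.43 to n = 1.59) the reflected ray undergoes a half-wave phase shift.
The two reflections differ by half a wavelength.
For maximum reflection here: 2 n t = (m + ½) λ.
Minimum at m = 0: t = λ / (4 n) = 544 / (4 × 1.43) = 95.1 nm.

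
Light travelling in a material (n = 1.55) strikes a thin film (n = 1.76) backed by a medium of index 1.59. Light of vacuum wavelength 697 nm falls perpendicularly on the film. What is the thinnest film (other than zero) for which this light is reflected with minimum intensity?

Top surface (1.55 → 1.76): reflection off a higher-index medium gives a half-wave phase shift.
Ray reflecting at the bottom interface goes from n = 1.76 toward n = 1.59: no phase shift.
The two reflections differ by half a wavelength.
For minimum reflection here: 2 n t = m λ.
Minimum nonzero at m = 1: t = λ / (2 n) = 697 / (2 × 1.76) = 198 nm.

198 nm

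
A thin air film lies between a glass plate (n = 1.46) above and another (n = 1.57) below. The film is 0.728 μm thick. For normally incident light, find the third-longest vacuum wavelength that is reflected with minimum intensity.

485 nm

Ray reflecting at the top interface goes from n = 1.46 toward n = 1.0: no phase shift.
At the lower boundary (n = 1.0 to n = 1.57) the reflected ray undergoes a half-wave phase shift.
The two reflections differ by half a wavelength.
With one net inversion, destructive interference in reflection requires 2 n t = m λ.
λ = 2 n t / m. The third-longest wavelength is m = 3: λ = 2 × 1.0 × 728 / 3.00 = 485 nm.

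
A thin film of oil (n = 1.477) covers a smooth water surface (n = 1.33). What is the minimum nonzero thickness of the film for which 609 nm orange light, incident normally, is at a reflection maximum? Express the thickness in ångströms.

1031 Å

Ray reflecting at the top interface goes from n = 1.0 toward n = 1.477: a half-wave phase shift.
At the lower boundary (n = 1.477 to n = 1.33) the reflected ray undergoes no phase shift.
Net: one phase inversion between the two reflected rays.
With one net inversion, constructive interference in reflection requires 2 n t = (m + ½) λ.
Minimum at m = 0: t = λ / (4 n) = 609 / (4 × 1.477) = 103 nm.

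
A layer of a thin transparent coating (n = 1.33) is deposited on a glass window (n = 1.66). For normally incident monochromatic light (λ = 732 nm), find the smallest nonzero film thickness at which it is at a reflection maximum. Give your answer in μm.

Ray reflecting at the top interface goes from n = 1.0 toward n = 1.33: a half-wave phase shift.
Ray reflecting at the bottom interface goes from n = 1.33 toward n = 1.66: a half-wave phase shift.
Zero or two π shifts → no net half-wave offset.
For maximum reflection here: 2 n t = m λ.
Minimum nonzero at m = 1: t = λ / (2 n) = 732 / (2 × 1.33) = 275 nm.

0.275 μm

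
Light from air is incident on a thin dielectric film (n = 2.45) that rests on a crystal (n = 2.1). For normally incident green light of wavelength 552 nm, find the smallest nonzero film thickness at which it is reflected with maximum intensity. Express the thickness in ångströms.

563 Å

Ray reflecting at the top interface goes from n = 1.0 toward n = 2.45: a half-wave phase shift.
Bottom surface (2.45 → 2.1): reflection off a lower-index medium gives no phase shift.
Exactly one π shift → a net half-wave offset.
With one net inversion, constructive interference in reflection requires 2 n t = (m + ½) λ.
Minimum at m = 0: t = λ / (4 n) = 552 / (4 × 2.45) = 56.3 nm.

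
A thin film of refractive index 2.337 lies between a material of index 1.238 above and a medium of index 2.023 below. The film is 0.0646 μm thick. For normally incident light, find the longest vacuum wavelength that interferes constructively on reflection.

604 nm

Ray reflecting at the top interface goes from n = 1.238 toward n = 2.337: a half-wave phase shift.
At the lower boundary (n = 2.337 to n = 2.023) the reflected ray undergoes no phase shift.
Exactly one π shift → a net half-wave offset.
For strong reflection here: 2 n t = (m + ½) λ.
λ = 2 n t / (m + ½). The longest wavelength is m = 0: λ = 2 × 2.337 × 64.6 / 0.500 = 604 nm.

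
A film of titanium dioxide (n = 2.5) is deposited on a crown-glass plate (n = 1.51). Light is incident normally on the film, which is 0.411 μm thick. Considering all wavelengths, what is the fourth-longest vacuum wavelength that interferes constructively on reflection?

587 nm

Top surface (1.0 → 2.5): reflection off a higher-index medium gives a half-wave phase shift.
Bottom surface (2.5 → 1.51): reflection off a lower-index medium gives no phase shift.
The two reflections differ by half a wavelength.
With one net inversion, constructive interference in reflection requires 2 n t = (m + ½) λ.
λ = 2 n t / (m + ½). The fourth-longest wavelength is m = 3: λ = 2 × 2.5 × 411 / 3.50 = 587 nm.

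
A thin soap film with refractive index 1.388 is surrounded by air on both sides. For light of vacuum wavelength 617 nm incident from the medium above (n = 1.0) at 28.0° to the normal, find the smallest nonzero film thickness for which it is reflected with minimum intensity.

236 nm

Top surface (1.0 → 1.388): reflection off a higher-index medium gives a half-wave phase shift.
At the lower boundary (n = 1.388 to n = 1.0) the reflected ray undergoes no phase shift.
Exactly one π shift → a net half-wave offset.
For dark reflection here: 2 n t cos θ_r = m λ.
Snell's law: 1.0 sin 28.0° = 1.388 sin θ_r → sin θ_r = 0.338, cos θ_r = 0.941.
Minimum nonzero at m = 1: t = λ / (2 n cos θ_r) = 617 / (2 × 1.388 × 0.941) = 236 nm.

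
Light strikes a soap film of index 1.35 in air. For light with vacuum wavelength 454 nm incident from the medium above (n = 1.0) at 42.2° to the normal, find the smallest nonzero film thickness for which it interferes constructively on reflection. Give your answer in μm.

0.0969 μm

Top surface (1.0 → 1.35): reflection off a higher-index medium gives a half-wave phase shift.
At the lower boundary (n = 1.35 to n = 1.0) the reflected ray undergoes no phase shift.
Exactly one π shift → a net half-wave offset.
For strong reflection here: 2 n t cos θ_r = (m + ½) λ.
Snell's law: 1.0 sin 42.2° = 1.35 sin θ_r → sin θ_r = 0.498, cos θ_r = 0.867.
Minimum at m = 0: t = λ / (4 n cos θ_r) = 454 / (4 × 1.35 × 0.867) = 96.9 nm.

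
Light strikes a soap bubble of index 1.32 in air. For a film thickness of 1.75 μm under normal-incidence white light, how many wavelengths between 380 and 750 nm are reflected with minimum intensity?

6

Ray reflecting at the top interface goes from n = 1.0 toward n = 1.32: a half-wave phase shift.
Bottom surface (1.32 → 1.0): reflection off a lower-index medium gives no phase shift.
The two reflections differ by half a wavelength.
So the condition for destructive reflection is 2 n t = m λ.
λ = 2 n t / m = 4620 / m nm.
m=6: 770 nm (IR); m=7: 660 nm (visible); m=8: 578 nm (visible); m=9: 513 nm (visible); m=10: 462 nm (visible); m=11: 420 nm (visible); m=12: 385 nm (visible); m=13: 355 nm (UV).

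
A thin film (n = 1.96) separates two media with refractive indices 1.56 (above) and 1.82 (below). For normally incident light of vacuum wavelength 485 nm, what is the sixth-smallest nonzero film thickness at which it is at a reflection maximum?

At the upper boundary (n = 1.56 to n = 1.96) the reflected ray undergoes a half-wave phase shift.
Bottom surface (1.96 → 1.82): reflection off a lower-index medium gives no phase shift.
Net: one phase inversion between the two reflected rays.
With one net inversion, constructive interference in reflection requires 2 n t = (m + ½) λ.
The sixth-smallest nonzero thickness corresponds to m = 5: t = (m + ½) λ / (2 n) = 5.50 × 485 / (2 × 1.96) = 680 nm.

680 nm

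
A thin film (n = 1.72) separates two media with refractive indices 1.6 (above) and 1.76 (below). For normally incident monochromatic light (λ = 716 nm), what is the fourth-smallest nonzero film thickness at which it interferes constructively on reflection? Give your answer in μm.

Ray reflecting at the top interface goes from n = 1.6 toward n = 1.72: a half-wave phase shift.
At the lower boundary (n = 1.72 to n = 1.76) the reflected ray undergoes a half-wave phase shift.
Zero or two π shifts → no net half-wave offset.
With no net inversion, constructive interference in reflection requires 2 n t = m λ.
The fourth-smallest nonzero thickness corresponds to m = 4: t = m λ / (2 n) = 4.00 × 716 / (2 × 1.72) = 833 nm.

0.833 μm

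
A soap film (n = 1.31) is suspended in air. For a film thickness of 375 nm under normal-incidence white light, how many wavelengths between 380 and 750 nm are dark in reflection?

Top surface (1.0 → 1.31): reflection off a higher-index medium gives a half-wave phase shift.
Bottom surface (1.31 → 1.0): reflection off a lower-index medium gives no phase shift.
The two reflections differ by half a wavelength.
With one net inversion, destructive interference in reflection requires 2 n t = m λ.
λ = 2 n t / m = 983 / m nm.
m=1: 983 nm (IR); m=2: 491 nm (visible); m=3: 328 nm (UV).

1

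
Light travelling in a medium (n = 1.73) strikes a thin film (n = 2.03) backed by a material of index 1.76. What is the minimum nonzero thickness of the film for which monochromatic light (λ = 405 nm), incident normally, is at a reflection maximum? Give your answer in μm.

At the upper boundary (n = 1.73 to n = 2.03) the reflected ray undergoes a half-wave phase shift.
At the lower boundary (n = 2.03 to n = 1.76) the reflected ray undergoes no phase shift.
Exactly one π shift → a net half-wave offset.
So the condition for constructive reflection is 2 n t = (m + ½) λ.
Minimum at m = 0: t = λ / (4 n) = 405 / (4 × 2.03) = 49.9 nm.

0.0499 μm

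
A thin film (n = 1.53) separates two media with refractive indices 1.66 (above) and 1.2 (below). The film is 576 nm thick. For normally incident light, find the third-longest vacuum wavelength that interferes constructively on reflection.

588 nm

Ray reflecting at the top interface goes from n = 1.66 toward n = 1.53: no phase shift.
Ray reflecting at the bottom interface goes from n = 1.53 toward n = 1.2: no phase shift.
Net: no relative phase inversion (both shifts match).
So the condition for constructive reflection is 2 n t = m λ.
λ = 2 n t / m. The third-longest wavelength is m = 3: λ = 2 × 1.53 × 576 / 3.00 = 588 nm.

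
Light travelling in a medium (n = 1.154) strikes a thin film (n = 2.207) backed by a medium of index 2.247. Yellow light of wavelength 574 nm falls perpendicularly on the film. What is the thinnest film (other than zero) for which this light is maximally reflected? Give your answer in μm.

0.130 μm

Top surface (1.154 → 2.207): reflection off a higher-index medium gives a half-wave phase shift.
At the lower boundary (n = 2.207 to n = 2.247) the reflected ray undergoes a half-wave phase shift.
Net: no relative phase inversion (both shifts match).
For maximum reflection here: 2 n t = m λ.
Minimum nonzero at m = 1: t = λ / (2 n) = 574 / (2 × 2.207) = 130 nm.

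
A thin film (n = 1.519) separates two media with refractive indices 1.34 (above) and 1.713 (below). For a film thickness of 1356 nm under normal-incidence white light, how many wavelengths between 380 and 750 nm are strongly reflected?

5

Ray reflecting at the top interface goes from n = 1.34 toward n = 1.519: a half-wave phase shift.
Bottom surface (1.519 → 1.713): reflection off a higher-index medium gives a half-wave phase shift.
Zero or two π shifts → no net half-wave offset.
So the condition for constructive reflection is 2 n t = m λ.
λ = 2 n t / m = 4120 / m nm.
m=5: 824 nm (IR); m=6: 687 nm (visible); m=7: 589 nm (visible); m=8: 515 nm (visible); m=9: 458 nm (visible); m=10: 412 nm (visible); m=11: 375 nm (UV).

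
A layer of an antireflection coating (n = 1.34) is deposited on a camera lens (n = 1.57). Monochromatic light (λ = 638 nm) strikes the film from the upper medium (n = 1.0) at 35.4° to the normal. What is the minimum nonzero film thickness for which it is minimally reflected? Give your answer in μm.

0.132 μm

Ray reflecting at the top interface goes from n = 1.0 toward n = 1.34: a half-wave phase shift.
Ray reflecting at the bottom interface goes from n = 1.34 toward n = 1.57: a half-wave phase shift.
The two reflections carry the same phase change, so no net offset.
So the condition for destructive reflection is 2 n t cos θ_r = (m + ½) λ.
Snell's law: 1.0 sin 35.4° = 1.34 sin θ_r → sin θ_r = 0.432, cos θ_r = 0.902.
Minimum at m = 0: t = λ / (4 n cos θ_r) = 638 / (4 × 1.34 × 0.902) = 132 nm.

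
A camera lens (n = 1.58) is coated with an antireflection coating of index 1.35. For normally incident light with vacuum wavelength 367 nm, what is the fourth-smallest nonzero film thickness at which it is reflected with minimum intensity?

At the upper boundary (n = 1.0 to n = 1.35) the reflected ray undergoes a half-wave phase shift.
Bottom surface (1.35 → 1.58): reflection off a higher-index medium gives a half-wave phase shift.
Net: no relative phase inversion (both shifts match).
With no net inversion, destructive interference in reflection requires 2 n t = (m + ½) λ.
The fourth-smallest nonzero thickness corresponds to m = 3: t = (m + ½) λ / (2 n) = 3.50 × 367 / (2 × 1.35) = 476 nm.

476 nm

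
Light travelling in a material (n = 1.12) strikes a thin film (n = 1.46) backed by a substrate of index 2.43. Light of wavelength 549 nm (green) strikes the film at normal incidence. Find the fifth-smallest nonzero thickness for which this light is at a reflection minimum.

Top surface (1.12 → 1.46): reflection off a higher-index medium gives a half-wave phase shift.
Ray reflecting at the bottom interface goes from n = 1.46 toward n = 2.43: a half-wave phase shift.
Zero or two π shifts → no net half-wave offset.
For minimum reflection here: 2 n t = (m + ½) λ.
The fifth-smallest nonzero thickness corresponds to m = 4: t = (m + ½) λ / (2 n) = 4.50 × 549 / (2 × 1.46) = 846 nm.

846 nm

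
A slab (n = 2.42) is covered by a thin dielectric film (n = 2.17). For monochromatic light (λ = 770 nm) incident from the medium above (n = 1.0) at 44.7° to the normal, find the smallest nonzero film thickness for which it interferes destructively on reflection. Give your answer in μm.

Top surface (1.0 → 2.17): reflection off a higher-index medium gives a half-wave phase shift.
Ray reflecting at the bottom interface goes from n = 2.17 toward n = 2.42: a half-wave phase shift.
Net: no relative phase inversion (both shifts match).
So the condition for destructive reflection is 2 n t cos θ_r = (m + ½) λ.
Snell's law: 1.0 sin 44.7° = 2.17 sin θ_r → sin θ_r = 0.324, cos θ_r = 0.946.
Minimum at m = 0: t = λ / (4 n cos θ_r) = 770 / (4 × 2.17 × 0.946) = 93.8 nm.

0.0938 μm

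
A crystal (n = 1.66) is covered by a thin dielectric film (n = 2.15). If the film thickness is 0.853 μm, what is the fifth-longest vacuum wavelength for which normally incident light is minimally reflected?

734 nm

At the upper boundary (n = 1.0 to n = 2.15) the reflected ray undergoes a half-wave phase shift.
Bottom surface (2.15 → 1.66): reflection off a lower-index medium gives no phase shift.
Net: one phase inversion between the two reflected rays.
So the condition for destructive reflection is 2 n t = m λ.
λ = 2 n t / m. The fifth-longest wavelength is m = 5: λ = 2 × 2.15 × 853 / 5.00 = 734 nm.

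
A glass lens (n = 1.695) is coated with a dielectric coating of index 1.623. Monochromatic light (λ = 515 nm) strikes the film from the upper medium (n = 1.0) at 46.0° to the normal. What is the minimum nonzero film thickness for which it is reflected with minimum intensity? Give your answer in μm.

0.0885 μm

Ray reflecting at the top interface goes from n = 1.0 toward n = 1.623: a half-wave phase shift.
At the lower boundary (n = 1.623 to n = 1.695) the reflected ray undergoes a half-wave phase shift.
The two reflections carry the same phase change, so no net offset.
For minimum reflection here: 2 n t cos θ_r = (m + ½) λ.
Snell's law: 1.0 sin 46.0° = 1.623 sin θ_r → sin θ_r = 0.443, cos θ_r = 0.896.
Minimum at m = 0: t = λ / (4 n cos θ_r) = 515 / (4 × 1.623 × 0.896) = 88.5 nm.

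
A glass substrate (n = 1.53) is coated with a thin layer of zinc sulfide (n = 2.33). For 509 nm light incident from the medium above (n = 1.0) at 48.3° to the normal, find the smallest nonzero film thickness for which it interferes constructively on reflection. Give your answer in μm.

Ray reflecting at the top interface goes from n = 1.0 toward n = 2.33: a half-wave phase shift.
Ray reflecting at the bottom interface goes from n = 2.33 toward n = 1.53: no phase shift.
The two reflections differ by half a wavelength.
For maximum reflection here: 2 n t cos θ_r = (m + ½) λ.
Snell's law: 1.0 sin 48.3° = 2.33 sin θ_r → sin θ_r = 0.320, cos θ_r = 0.947.
Minimum at m = 0: t = λ / (4 n cos θ_r) = 509 / (4 × 2.33 × 0.947) = 57.7 nm.

0.0577 μm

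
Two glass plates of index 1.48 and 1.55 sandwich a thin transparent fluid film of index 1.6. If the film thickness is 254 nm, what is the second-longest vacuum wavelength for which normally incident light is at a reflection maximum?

At the upper boundary (n = 1.48 to n = 1.6) the reflected ray undergoes a half-wave phase shift.
Bottom surface (1.6 → 1.55): reflection off a lower-index medium gives no phase shift.
Exactly one π shift → a net half-wave offset.
For maximum reflection here: 2 n t = (m + ½) λ.
λ = 2 n t / (m + ½). The second-longest wavelength is m = 1: λ = 2 × 1.6 × 254 / 1.50 = 542 nm.

542 nm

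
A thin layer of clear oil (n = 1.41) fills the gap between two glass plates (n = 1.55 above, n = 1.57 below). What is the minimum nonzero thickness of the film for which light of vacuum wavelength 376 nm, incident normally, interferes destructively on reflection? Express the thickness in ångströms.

1333 Å

Top surface (1.55 → 1.41): reflection off a lower-index medium gives no phase shift.
Bottom surface (1.41 → 1.57): reflection off a higher-index medium gives a half-wave phase shift.
Exactly one π shift → a net half-wave offset.
So the condition for destructive reflection is 2 n t = m λ.
Minimum nonzero at m = 1: t = λ / (2 n) = 376 / (2 × 1.41) = 133 nm.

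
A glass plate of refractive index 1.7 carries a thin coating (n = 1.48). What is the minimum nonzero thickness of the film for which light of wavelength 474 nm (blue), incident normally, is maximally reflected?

160 nm

Ray reflecting at the top interface goes from n = 1.0 toward n = 1.48: a half-wave phase shift.
Bottom surface (1.48 → 1.7): reflection off a higher-index medium gives a half-wave phase shift.
Net: no relative phase inversion (both shifts match).
For bright reflection here: 2 n t = m λ.
Minimum nonzero at m = 1: t = λ / (2 n) = 474 / (2 × 1.48) = 160 nm.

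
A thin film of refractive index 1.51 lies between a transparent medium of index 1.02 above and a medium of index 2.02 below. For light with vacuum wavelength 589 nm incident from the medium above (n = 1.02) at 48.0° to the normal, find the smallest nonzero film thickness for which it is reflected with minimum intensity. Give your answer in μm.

0.113 μm

Ray reflecting at the top interface goes from n = 1.02 toward n = 1.51: a half-wave phase shift.
At the lower boundary (n = 1.51 to n = 2.02) the reflected ray undergoes a half-wave phase shift.
Net: no relative phase inversion (both shifts match).
For weak reflection here: 2 n t cos θ_r = (m + ½) λ.
Snell's law: 1.02 sin 48.0° = 1.51 sin θ_r → sin θ_r = 0.502, cos θ_r = 0.865.
Minimum at m = 0: t = λ / (4 n cos θ_r) = 589 / (4 × 1.51 × 0.865) = 113 nm.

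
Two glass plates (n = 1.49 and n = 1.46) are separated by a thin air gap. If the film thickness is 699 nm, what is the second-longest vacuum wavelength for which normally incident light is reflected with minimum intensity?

Top surface (1.49 → 1.0): reflection off a lower-index medium gives no phase shift.
At the lower boundary (n = 1.0 to n = 1.46) the reflected ray undergoes a half-wave phase shift.
Exactly one π shift → a net half-wave offset.
So the condition for destructive reflection is 2 n t = m λ.
λ = 2 n t / m. The second-longest wavelength is m = 2: λ = 2 × 1.0 × 699 / 2.00 = 699 nm.

699 nm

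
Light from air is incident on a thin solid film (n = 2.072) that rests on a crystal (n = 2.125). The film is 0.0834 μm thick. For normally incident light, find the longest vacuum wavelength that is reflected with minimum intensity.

691 nm

Top surface (1.0 → 2.072): reflection off a higher-index medium gives a half-wave phase shift.
Bottom surface (2.072 → 2.125): reflection off a higher-index medium gives a half-wave phase shift.
The two reflections carry the same phase change, so no net offset.
For minimum reflection here: 2 n t = (m + ½) λ.
λ = 2 n t / (m + ½). The longest wavelength is m = 0: λ = 2 × 2.072 × 83.4 / 0.500 = 691 nm.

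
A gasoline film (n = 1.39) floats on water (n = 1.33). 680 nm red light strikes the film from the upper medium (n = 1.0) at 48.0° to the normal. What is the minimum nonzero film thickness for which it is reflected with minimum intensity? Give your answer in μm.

At the upper boundary (n = 1.0 to n = 1.39) the reflected ray undergoes a half-wave phase shift.
Ray reflecting at the bottom interface goes from n = 1.39 toward n = 1.33: no phase shift.
The two reflections differ by half a wavelength.
So the condition for destructive reflection is 2 n t cos θ_r = m λ.
Snell's law: 1.0 sin 48.0° = 1.39 sin θ_r → sin θ_r = 0.535, cos θ_r = 0.845.
Minimum nonzero at m = 1: t = λ / (2 n cos θ_r) = 680 / (2 × 1.39 × 0.845) = 289 nm.

0.289 μm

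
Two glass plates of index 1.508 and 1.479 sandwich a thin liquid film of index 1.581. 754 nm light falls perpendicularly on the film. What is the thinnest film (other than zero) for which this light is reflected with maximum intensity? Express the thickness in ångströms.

At the upper boundary (n = 1.508 to n = 1.581) the reflected ray undergoes a half-wave phase shift.
At the lower boundary (n = 1.581 to n = 1.479) the reflected ray undergoes no phase shift.
The two reflections differ by half a wavelength.
For maximum reflection here: 2 n t = (m + ½) λ.
Minimum at m = 0: t = λ / (4 n) = 754 / (4 × 1.581) = 119 nm.

1192 Å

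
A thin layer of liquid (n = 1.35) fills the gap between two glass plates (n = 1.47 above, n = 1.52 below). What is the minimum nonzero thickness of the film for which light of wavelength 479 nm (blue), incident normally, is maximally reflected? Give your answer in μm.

0.0887 μm

At the upper boundary (n = 1.47 to n = 1.35) the reflected ray undergoes no phase shift.
At the lower boundary (n = 1.35 to n = 1.52) the reflected ray undergoes a half-wave phase shift.
Exactly one π shift → a net half-wave offset.
So the condition for constructive reflection is 2 n t = (m + ½) λ.
Minimum at m = 0: t = λ / (4 n) = 479 / (4 × 1.35) = 88.7 nm.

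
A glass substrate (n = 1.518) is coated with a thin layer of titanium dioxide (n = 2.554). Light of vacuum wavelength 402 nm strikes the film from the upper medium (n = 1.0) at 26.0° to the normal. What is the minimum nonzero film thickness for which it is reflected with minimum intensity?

79.9 nm

Top surface (1.0 → 2.554): reflection off a higher-index medium gives a half-wave phase shift.
Ray reflecting at the bottom interface goes from n = 2.554 toward n = 1.518: no phase shift.
The two reflections differ by half a wavelength.
For minimum reflection here: 2 n t cos θ_r = m λ.
Snell's law: 1.0 sin 26.0° = 2.554 sin θ_r → sin θ_r = 0.172, cos θ_r = 0.985.
Minimum nonzero at m = 1: t = λ / (2 n cos θ_r) = 402 / (2 × 2.554 × 0.985) = 79.9 nm.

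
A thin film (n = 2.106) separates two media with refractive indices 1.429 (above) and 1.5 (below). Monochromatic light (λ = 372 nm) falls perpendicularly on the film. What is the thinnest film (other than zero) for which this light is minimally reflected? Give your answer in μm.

Ray reflecting at the top interface goes from n = 1.429 toward n = 2.106: a half-wave phase shift.
Bottom surface (2.106 → 1.5): reflection off a lower-index medium gives no phase shift.
Exactly one π shift → a net half-wave offset.
With one net inversion, destructive interference in reflection requires 2 n t = m λ.
Minimum nonzero at m = 1: t = λ / (2 n) = 372 / (2 × 2.106) = 88.3 nm.

0.0883 μm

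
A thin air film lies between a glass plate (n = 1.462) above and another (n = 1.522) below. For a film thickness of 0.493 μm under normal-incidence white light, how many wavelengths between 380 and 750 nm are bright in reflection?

Ray reflecting at the top interface goes from n = 1.462 toward n = 1.0: no phase shift.
Bottom surface (1.0 → 1.522): reflection off a higher-index medium gives a half-wave phase shift.
Net: one phase inversion between the two reflected rays.
So the condition for constructive reflection is 2 n t = (m + ½) λ.
λ = 2 n t / (m + ½) = 986 / (m + ½) nm.
m=0: 1972 nm (IR); m=1: 657 nm (visible); m=2: 394 nm (visible); m=3: 282 nm (UV).

2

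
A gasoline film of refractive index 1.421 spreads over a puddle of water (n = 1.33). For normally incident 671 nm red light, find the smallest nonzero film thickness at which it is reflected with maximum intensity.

At the upper boundary (n = 1.0 to n = 1.421) the reflected ray undergoes a half-wave phase shift.
At the lower boundary (n = 1.421 to n = 1.33) the reflected ray undergoes no phase shift.
Net: one phase inversion between the two reflected rays.
So the condition for constructive reflection is 2 n t = (m + ½) λ.
Minimum at m = 0: t = λ / (4 n) = 671 / (4 × 1.421) = 118 nm.

118 nm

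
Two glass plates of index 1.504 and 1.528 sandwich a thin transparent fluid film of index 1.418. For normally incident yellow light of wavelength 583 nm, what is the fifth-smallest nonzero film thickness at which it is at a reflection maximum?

At the upper boundary (n = 1.504 to n = 1.418) the reflected ray undergoes no phase shift.
At the lower boundary (n = 1.418 to n = 1.528) the reflected ray undergoes a half-wave phase shift.
Exactly one π shift → a net half-wave offset.
With one net inversion, constructive interference in reflection requires 2 n t = (m + ½) λ.
The fifth-smallest nonzero thickness corresponds to m = 4: t = (m + ½) λ / (2 n) = 4.50 × 583 / (2 × 1.418) = 925 nm.

925 nm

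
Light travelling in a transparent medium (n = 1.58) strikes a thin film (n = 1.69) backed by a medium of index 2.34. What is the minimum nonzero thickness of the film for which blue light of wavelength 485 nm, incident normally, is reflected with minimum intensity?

Top surface (1.58 → 1.69): reflection off a higher-index medium gives a half-wave phase shift.
Ray reflecting at the bottom interface goes from n = 1.69 toward n = 2.34: a half-wave phase shift.
The two reflections carry the same phase change, so no net offset.
With no net inversion, destructive interference in reflection requires 2 n t = (m + ½) λ.
Minimum at m = 0: t = λ / (4 n) = 485 / (4 × 1.69) = 71.7 nm.

71.7 nm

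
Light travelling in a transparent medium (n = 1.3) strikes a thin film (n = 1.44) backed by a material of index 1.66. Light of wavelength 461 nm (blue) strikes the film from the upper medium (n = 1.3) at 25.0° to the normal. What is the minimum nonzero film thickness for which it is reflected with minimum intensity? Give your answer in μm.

0.0866 μm

Ray reflecting at the top interface goes from n = 1.3 toward n = 1.44: a half-wave phase shift.
Ray reflecting at the bottom interface goes from n = 1.44 toward n = 1.66: a half-wave phase shift.
Net: no relative phase inversion (both shifts match).
For weak reflection here: 2 n t cos θ_r = (m + ½) λ.
Snell's law: 1.3 sin 25.0° = 1.44 sin θ_r → sin θ_r = 0.382, cos θ_r = 0.924.
Minimum at m = 0: t = λ / (4 n cos θ_r) = 461 / (4 × 1.44 × 0.924) = 86.6 nm.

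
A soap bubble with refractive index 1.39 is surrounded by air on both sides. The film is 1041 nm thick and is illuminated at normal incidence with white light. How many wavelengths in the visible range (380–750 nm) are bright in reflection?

At the upper boundary (n = 1.0 to n = 1.39) the reflected ray undergoes a half-wave phase shift.
Ray reflecting at the bottom interface goes from n = 1.39 toward n = 1.0: no phase shift.
Net: one phase inversion between the two reflected rays.
With one net inversion, constructive interference in reflection requires 2 n t = (m + ½) λ.
λ = 2 n t / (m + ½) = 2894 / (m + ½) nm.
m=3: 827 nm (IR); m=4: 643 nm (visible); m=5: 526 nm (visible); m=6: 445 nm (visible); m=7: 386 nm (visible); m=8: 340 nm (UV).

4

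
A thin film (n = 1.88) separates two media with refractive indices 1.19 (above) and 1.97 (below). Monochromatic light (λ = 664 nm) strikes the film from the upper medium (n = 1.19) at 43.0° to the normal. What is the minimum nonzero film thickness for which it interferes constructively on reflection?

At the upper boundary (n = 1.19 to n = 1.88) the reflected ray undergoes a half-wave phase shift.
Ray reflecting at the bottom interface goes from n = 1.88 toward n = 1.97: a half-wave phase shift.
Net: no relative phase inversion (both shifts match).
For strong reflection here: 2 n t cos θ_r = m λ.
Snell's law: 1.19 sin 43.0° = 1.88 sin θ_r → sin θ_r = 0.432, cos θ_r = 0.902.
Minimum nonzero at m = 1: t = λ / (2 n cos θ_r) = 664 / (2 × 1.88 × 0.902) = 196 nm.

196 nm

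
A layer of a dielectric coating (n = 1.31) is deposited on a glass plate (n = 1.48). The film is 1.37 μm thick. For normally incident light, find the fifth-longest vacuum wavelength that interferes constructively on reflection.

Top surface (1.0 → 1.31): reflection off a higher-index medium gives a half-wave phase shift.
Bottom surface (1.31 → 1.48): reflection off a higher-index medium gives a half-wave phase shift.
The two reflections carry the same phase change, so no net offset.
So the condition for constructive reflection is 2 n t = m λ.
λ = 2 n t / m. The fifth-longest wavelength is m = 5: λ = 2 × 1.31 × 1370 / 5.00 = 718 nm.

718 nm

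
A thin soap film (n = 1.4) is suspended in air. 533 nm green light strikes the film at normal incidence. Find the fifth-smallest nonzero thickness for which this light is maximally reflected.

857 nm

Ray reflecting at the top interface goes from n = 1.0 toward n = 1.4: a half-wave phase shift.
At the lower boundary (n = 1.4 to n = 1.0) the reflected ray undergoes no phase shift.
Exactly one π shift → a net half-wave offset.
With one net inversion, constructive interference in reflection requires 2 n t = (m + ½) λ.
The fifth-smallest nonzero thickness corresponds to m = 4: t = (m + ½) λ / (2 n) = 4.50 × 533 / (2 × 1.4) = 857 nm.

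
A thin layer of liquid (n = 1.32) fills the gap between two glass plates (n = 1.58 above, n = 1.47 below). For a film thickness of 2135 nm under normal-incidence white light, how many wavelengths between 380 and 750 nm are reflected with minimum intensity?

Ray reflecting at the top interface goes from n = 1.58 toward n = 1.32: no phase shift.
At the lower boundary (n = 1.32 to n = 1.47) the reflected ray undergoes a half-wave phase shift.
Net: one phase inversion between the two reflected rays.
With one net inversion, destructive interference in reflection requires 2 n t = m λ.
λ = 2 n t / m = 5636 / m nm.
m=7: 805 nm (IR); m=8: 705 nm (visible); m=9: 626 nm (visible); m=10: 564 nm (visible); m=11: 512 nm (visible); m=12: 470 nm (visible); m=13: 434 nm (visible); m=14: 403 nm (visible); m=15: 376 nm (UV).

7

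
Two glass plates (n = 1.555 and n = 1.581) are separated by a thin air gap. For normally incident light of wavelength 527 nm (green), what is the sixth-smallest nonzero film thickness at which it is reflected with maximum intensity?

Top surface (1.555 → 1.0): reflection off a lower-index medium gives no phase shift.
At the lower boundary (n = 1.0 to n = 1.581) the reflected ray undergoes a half-wave phase shift.
Net: one phase inversion between the two reflected rays.
For maximum reflection here: 2 n t = (m + ½) λ.
The sixth-smallest nonzero thickness corresponds to m = 5: t = (m + ½) λ / (2 n) = 5.50 × 527 / (2 × 1.0) = 1449 nm.

1449 nm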